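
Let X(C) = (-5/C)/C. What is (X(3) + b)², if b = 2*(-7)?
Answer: 17161/81 ≈ 211.86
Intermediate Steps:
b = -14
X(C) = -5/C²
(X(3) + b)² = (-5/3² - 14)² = (-5*⅑ - 14)² = (-5/9 - 14)² = (-131/9)² = 17161/81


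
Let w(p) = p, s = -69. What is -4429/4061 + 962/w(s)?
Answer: -4212283/280209 ≈ -15.033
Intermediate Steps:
-4429/4061 + 962/w(s) = -4429/4061 + 962/(-69) = -4429*1/4061 + 962*(-1/69) = -4429/4061 - 962/69 = -4212283/280209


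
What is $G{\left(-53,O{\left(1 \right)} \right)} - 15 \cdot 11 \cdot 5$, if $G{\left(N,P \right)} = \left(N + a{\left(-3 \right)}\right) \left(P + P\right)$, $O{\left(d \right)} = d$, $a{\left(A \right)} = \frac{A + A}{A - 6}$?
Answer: $- \frac{2789}{3} \approx -929.67$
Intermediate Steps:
$a{\left(A \right)} = \frac{2 A}{-6 + A}$
$G{\left(N,P \right)} = 2 P \left(\frac{2}{3} + N\right)$ ($G{\left(N,P \right)} = \left(N + 2 \left(-3\right) \frac{1}{-6 - 3}\right) \left(P + P\right) = \left(N + 2 \left(-3\right) \frac{1}{-9}\right) 2 P = \left(N + 2 \left(-3\right) \left(- \frac{1}{9}\right)\right) 2 P = \left(N + \frac{2}{3}\right) 2 P = \left(\frac{2}{3} + N\right) 2 P = 2 P \left(\frac{2}{3} + N\right)$)
$G{\left(-53,O{\left(1 \right)} \right)} - 15 \cdot 11 \cdot 5 = \frac{2}{3} \cdot 1 \left(2 + 3 \left(-53\right)\right) - 15 \cdot 11 \cdot 5 = \frac{2}{3} \cdot 1 \left(2 - 159\right) - 165 \cdot 5 = \frac{2}{3} \cdot 1 \left(-157\right) - 825 = - \frac{314}{3} - 825 = - \frac{2789}{3}$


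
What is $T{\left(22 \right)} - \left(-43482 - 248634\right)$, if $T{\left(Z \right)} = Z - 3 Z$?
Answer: $292072$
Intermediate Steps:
$T{\left(Z \right)} = - 2 Z$
$T{\left(22 \right)} - \left(-43482 - 248634\right) = \left(-2\right) 22 - \left(-43482 - 248634\right) = -44 - -292116 = -44 + 292116 = 292072$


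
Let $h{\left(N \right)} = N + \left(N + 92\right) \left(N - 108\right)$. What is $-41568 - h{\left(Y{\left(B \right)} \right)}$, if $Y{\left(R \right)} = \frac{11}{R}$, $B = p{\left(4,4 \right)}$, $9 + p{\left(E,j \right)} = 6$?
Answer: $- \frac{285304}{9} \approx -31700.0$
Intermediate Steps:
$p{\left(E,j \right)} = -3$ ($p{\left(E,j \right)} = -9 + 6 = -3$)
$B = -3$
$h{\left(N \right)} = N + \left(-108 + N\right) \left(92 + N\right)$ ($h{\left(N \right)} = N + \left(92 + N\right) \left(-108 + N\right) = N + \left(-108 + N\right) \left(92 + N\right)$)
$-41568 - h{\left(Y{\left(B \right)} \right)} = -41568 - \left(-9936 + \left(\frac{11}{-3}\right)^{2} - 15 \frac{11}{-3}\right) = -41568 - \left(-9936 + \left(11 \left(- \frac{1}{3}\right)\right)^{2} - 15 \cdot 11 \left(- \frac{1}{3}\right)\right) = -41568 - \left(-9936 + \left(- \frac{11}{3}\right)^{2} - -55\right) = -41568 - \left(-9936 + \frac{121}{9} + 55\right) = -41568 - - \frac{88808}{9} = -41568 + \frac{88808}{9} = - \frac{285304}{9}$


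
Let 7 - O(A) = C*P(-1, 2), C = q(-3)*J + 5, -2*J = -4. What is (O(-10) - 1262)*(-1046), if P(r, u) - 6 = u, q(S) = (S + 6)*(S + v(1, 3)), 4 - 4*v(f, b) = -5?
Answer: 1316914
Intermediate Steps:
v(f, b) = 9/4 (v(f, b) = 1 - 1/4*(-5) = 1 + 5/4 = 9/4)
J = 2 (J = -1/2*(-4) = 2)
q(S) = (6 + S)*(9/4 + S) (q(S) = (S + 6)*(S + 9/4) = (6 + S)*(9/4 + S))
C = 1/2 (C = (27/2 + (-3)**2 + (33/4)*(-3))*2 + 5 = (27/2 + 9 - 99/4)*2 + 5 = -9/4*2 + 5 = -9/2 + 5 = 1/2 ≈ 0.50000)
P(r, u) = 6 + u
O(A) = 3 (O(A) = 7 - (6 + 2)/2 = 7 - 8/2 = 7 - 1*4 = 7 - 4 = 3)
(O(-10) - 1262)*(-1046) = (3 - 1262)*(-1046) = -1259*(-1046) = 1316914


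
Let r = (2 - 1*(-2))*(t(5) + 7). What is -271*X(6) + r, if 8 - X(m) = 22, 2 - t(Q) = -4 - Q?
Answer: 3866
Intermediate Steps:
t(Q) = 6 + Q (t(Q) = 2 - (-4 - Q) = 2 + (4 + Q) = 6 + Q)
X(m) = -14 (X(m) = 8 - 1*22 = 8 - 22 = -14)
r = 72 (r = (2 - 1*(-2))*((6 + 5) + 7) = (2 + 2)*(11 + 7) = 4*18 = 72)
-271*X(6) + r = -271*(-14) + 72 = 3794 + 72 = 3866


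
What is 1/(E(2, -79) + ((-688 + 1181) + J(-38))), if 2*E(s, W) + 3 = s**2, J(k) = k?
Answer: 2/911 ≈ 0.0021954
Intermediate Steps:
E(s, W) = -3/2 + s**2/2
1/(E(2, -79) + ((-688 + 1181) + J(-38))) = 1/((-3/2 + (1/2)*2**2) + ((-688 + 1181) - 38)) = 1/((-3/2 + (1/2)*4) + (493 - 38)) = 1/((-3/2 + 2) + 455) = 1/(1/2 + 455) = 1/(911/2) = 2/911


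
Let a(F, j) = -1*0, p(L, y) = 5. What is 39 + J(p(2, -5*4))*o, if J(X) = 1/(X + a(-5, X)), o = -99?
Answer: 96/5 ≈ 19.200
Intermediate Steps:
a(F, j) = 0
J(X) = 1/X (J(X) = 1/(X + 0) = 1/X)
39 + J(p(2, -5*4))*o = 39 - 99/5 = 96/5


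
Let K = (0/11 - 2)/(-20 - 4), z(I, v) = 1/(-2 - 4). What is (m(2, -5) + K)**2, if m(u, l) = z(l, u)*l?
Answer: 121/144 ≈ 0.84028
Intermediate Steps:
z(I, v) = -1/6 (z(I, v) = 1/(-6) = -1/6)
m(u, l) = -l/6
K = 1/12 (K = (0*(1/11) - 2)/(-24) = (0 - 2)*(-1/24) = -2*(-1/24) = 1/12 ≈ 0.083333)
(m(2, -5) + K)**2 = (-1/6*(-5) + 1/12)**2 = (5/6 + 1/12)**2 = (11/12)**2 = 121/144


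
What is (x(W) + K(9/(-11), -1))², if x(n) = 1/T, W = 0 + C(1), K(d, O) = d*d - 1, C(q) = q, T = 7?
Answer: 25281/717409 ≈ 0.035239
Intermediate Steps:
K(d, O) = -1 + d² (K(d, O) = d² - 1 = -1 + d²)
W = 1 (W = 0 + 1 = 1)
x(n) = ⅐ (x(n) = 1/7 = ⅐)
(x(W) + K(9/(-11), -1))² = (⅐ + (-1 + (9/(-11))²))² = (⅐ + (-1 + (9*(-1/11))²))² = (⅐ + (-1 + (-9/11)²))² = (⅐ + (-1 + 81/121))² = (⅐ - 40/121)² = (-159/847)² = 25281/717409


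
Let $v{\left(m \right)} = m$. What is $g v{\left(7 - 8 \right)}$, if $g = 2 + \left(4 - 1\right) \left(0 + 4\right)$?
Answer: $-14$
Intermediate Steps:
$g = 14$ ($g = 2 + 3 \cdot 4 = 2 + 12 = 14$)
$g v{\left(7 - 8 \right)} = 14 \left(7 - 8\right) = 14 \left(-1\right) = -14$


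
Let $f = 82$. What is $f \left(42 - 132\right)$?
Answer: $-7380$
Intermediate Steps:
$f \left(42 - 132\right) = 82 \left(42 - 132\right) = 82 \left(-90\right) = -7380$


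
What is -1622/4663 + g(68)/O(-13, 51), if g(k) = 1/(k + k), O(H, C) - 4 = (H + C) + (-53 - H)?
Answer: -436521/1268336 ≈ -0.34417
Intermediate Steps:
O(H, C) = -49 + C (O(H, C) = 4 + ((H + C) + (-53 - H)) = 4 + ((C + H) + (-53 - H)) = 4 + (-53 + C) = -49 + C)
g(k) = 1/(2*k)
-1622/4663 + g(68)/O(-13, 51) = -1622/4663 + ((½)/68)/(-49 + 51) = -1622*1/4663 + ((½)*(1/68))/2 = -1622/4663 + (1/136)*(½) = -1622/4663 + 1/272 = -436521/1268336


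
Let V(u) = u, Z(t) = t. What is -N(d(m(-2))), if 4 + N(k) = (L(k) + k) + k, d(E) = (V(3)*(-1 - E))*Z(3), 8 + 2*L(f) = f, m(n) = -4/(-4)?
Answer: 53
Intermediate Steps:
m(n) = 1 (m(n) = -4*(-¼) = 1)
L(f) = -4 + f/2
d(E) = -9 - 9*E (d(E) = (3*(-1 - E))*3 = (-3 - 3*E)*3 = -9 - 9*E)
N(k) = -8 + 5*k/2 (N(k) = -4 + (((-4 + k/2) + k) + k) = -4 + ((-4 + 3*k/2) + k) = -4 + (-4 + 5*k/2) = -8 + 5*k/2)
-N(d(m(-2))) = -(-8 + 5*(-9 - 9*1)/2) = -(-8 + 5*(-9 - 9)/2) = -(-8 + (5/2)*(-18)) = -(-8 - 45) = -1*(-53) = 53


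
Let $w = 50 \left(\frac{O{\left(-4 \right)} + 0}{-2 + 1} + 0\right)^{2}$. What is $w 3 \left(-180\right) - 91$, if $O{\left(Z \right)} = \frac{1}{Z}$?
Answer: $- \frac{3557}{2} \approx -1778.5$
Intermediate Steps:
$w = \frac{25}{8}$ ($w = 50 \left(\frac{\frac{1}{-4} + 0}{-2 + 1} + 0\right)^{2} = 50 \left(\frac{- \frac{1}{4} + 0}{-1} + 0\right)^{2} = 50 \left(\left(- \frac{1}{4}\right) \left(-1\right) + 0\right)^{2} = 50 \left(\frac{1}{4} + 0\right)^{2} = \frac{50}{16} = 50 \cdot \frac{1}{16} = \frac{25}{8} \approx 3.125$)
$w 3 \left(-180\right) - 91 = \frac{25 \cdot 3 \left(-180\right)}{8} - 91 = \frac{25}{8} \left(-540\right) - 91 = - \frac{3375}{2} - 91 = - \frac{3557}{2}$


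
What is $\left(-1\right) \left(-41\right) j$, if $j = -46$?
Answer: $-1886$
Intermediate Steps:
$\left(-1\right) \left(-41\right) j = \left(-1\right) \left(-41\right) \left(-46\right) = 41 \left(-46\right) = -1886$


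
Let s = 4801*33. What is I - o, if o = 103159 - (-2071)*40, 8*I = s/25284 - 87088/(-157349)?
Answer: -1973272756701321/10609098976 ≈ -1.8600e+5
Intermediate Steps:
s = 158433
I = 9043735703/10609098976 (I = (158433/25284 - 87088/(-157349))/8 = (158433*(1/25284) - 87088*(-1/157349))/8 = (52811/8428 + 87088/157349)/8 = (⅛)*(9043735703/1326137372) = 9043735703/10609098976 ≈ 0.85245)
o = 185999 (o = 103159 - 1*(-82840) = 103159 + 82840 = 185999)
I - o = 9043735703/10609098976 - 1*185999 = 9043735703/10609098976 - 185999 = -1973272756701321/10609098976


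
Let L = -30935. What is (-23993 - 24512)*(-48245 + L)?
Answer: 3840625900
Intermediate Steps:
(-23993 - 24512)*(-48245 + L) = (-23993 - 24512)*(-48245 - 30935) = -48505*(-79180) = 3840625900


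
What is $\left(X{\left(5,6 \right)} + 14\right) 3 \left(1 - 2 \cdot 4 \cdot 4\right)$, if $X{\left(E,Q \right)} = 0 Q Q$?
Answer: $-1302$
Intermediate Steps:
$X{\left(E,Q \right)} = 0$ ($X{\left(E,Q \right)} = 0 Q = 0$)
$\left(X{\left(5,6 \right)} + 14\right) 3 \left(1 - 2 \cdot 4 \cdot 4\right) = \left(0 + 14\right) 3 \left(1 - 2 \cdot 4 \cdot 4\right) = 14 \cdot 3 \left(1 - 8 \cdot 4\right) = 42 \left(1 - 32\right) = 42 \left(-31\right) = -1302$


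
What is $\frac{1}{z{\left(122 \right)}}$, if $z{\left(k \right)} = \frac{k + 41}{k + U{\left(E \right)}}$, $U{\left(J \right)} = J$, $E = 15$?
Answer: $\frac{137}{163} \approx 0.84049$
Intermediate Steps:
$z{\left(k \right)} = \frac{41 + k}{15 + k}$ ($z{\left(k \right)} = \frac{k + 41}{k + 15} = \frac{41 + k}{15 + k}$)
$\frac{1}{z{\left(122 \right)}} = \frac{1}{\frac{1}{15 + 122} \left(41 + 122\right)} = \frac{1}{\frac{1}{137} \cdot 163} = \frac{1}{\frac{163}{137}} = \frac{137}{163}$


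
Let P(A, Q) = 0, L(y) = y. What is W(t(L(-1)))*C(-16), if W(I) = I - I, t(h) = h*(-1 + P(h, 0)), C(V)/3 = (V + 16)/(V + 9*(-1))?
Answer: 0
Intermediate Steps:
C(V) = 3*(16 + V)/(-9 + V) (C(V) = 3*((V + 16)/(V + 9*(-1))) = 3*((16 + V)/(V - 9)) = 3*((16 + V)/(-9 + V)) = 3*(16 + V)/(-9 + V))
t(h) = -h (t(h) = h*(-1 + 0) = h*(-1) = -h)
W(I) = 0
W(t(L(-1)))*C(-16) = 0*(3*(16 - 16)/(-9 - 16)) = 0*(3*0/(-25)) = 0*(3*(-1/25)*0) = 0*0 = 0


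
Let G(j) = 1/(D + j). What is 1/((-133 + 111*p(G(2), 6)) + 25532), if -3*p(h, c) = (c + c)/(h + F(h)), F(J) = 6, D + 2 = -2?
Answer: 11/278501 ≈ 3.9497e-5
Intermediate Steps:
D = -4 (D = -2 - 2 = -4)
G(j) = 1/(-4 + j)
p(h, c) = -2*c/(3*(6 + h)) (p(h, c) = -(c + c)/(3*(h + 6)) = -2*c/(3*(6 + h)))
1/((-133 + 111*p(G(2), 6)) + 25532) = 1/((-133 + 111*(-2*6/(18 + 3/(-4 + 2)))) + 25532) = 1/((-133 + 111*(-2*6/(18 + 3/(-2)))) + 25532) = 1/((-133 + 111*(-2*6/(18 + 3*(-½)))) + 25532) = 1/((-133 + 111*(-2*6/(18 - 3/2))) + 25532) = 1/((-133 + 111*(-2*6/33/2)) + 25532) = 1/((-133 + 111*(-2*6*2/33)) + 25532) = 1/((-133 + 111*(-8/11)) + 25532) = 1/((-133 - 888/11) + 25532) = 1/(-2351/11 + 25532) = 1/(278501/11) = 11/278501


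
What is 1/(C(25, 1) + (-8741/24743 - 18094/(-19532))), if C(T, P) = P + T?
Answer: 241640138/6421128903 ≈ 0.037632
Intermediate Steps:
1/(C(25, 1) + (-8741/24743 - 18094/(-19532))) = 1/((1 + 25) + (-8741/24743 - 18094/(-19532))) = 1/(26 + (-8741*1/24743 - 18094*(-1/19532))) = 1/(26 + (-8741/24743 + 9047/9766)) = 1/(26 + 138485315/241640138) = 1/(6421128903/241640138) = 241640138/6421128903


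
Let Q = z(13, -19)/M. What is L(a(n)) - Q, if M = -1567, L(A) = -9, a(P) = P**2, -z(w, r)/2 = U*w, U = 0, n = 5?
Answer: -9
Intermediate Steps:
z(w, r) = 0 (z(w, r) = -0*w = -2*0 = 0)
Q = 0 (Q = 0/(-1567) = 0*(-1/1567) = 0)
L(a(n)) - Q = -9 - 1*0 = -9 + 0 = -9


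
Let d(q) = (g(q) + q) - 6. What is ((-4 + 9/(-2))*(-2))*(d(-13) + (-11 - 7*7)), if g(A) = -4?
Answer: -1411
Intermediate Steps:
d(q) = -10 + q (d(q) = (-4 + q) - 6 = -10 + q)
((-4 + 9/(-2))*(-2))*(d(-13) + (-11 - 7*7)) = ((-4 + 9/(-2))*(-2))*((-10 - 13) + (-11 - 7*7)) = ((-4 + 9*(-1/2))*(-2))*(-23 + (-11 - 49)) = ((-4 - 9/2)*(-2))*(-23 - 60) = -17/2*(-2)*(-83) = 17*(-83) = -1411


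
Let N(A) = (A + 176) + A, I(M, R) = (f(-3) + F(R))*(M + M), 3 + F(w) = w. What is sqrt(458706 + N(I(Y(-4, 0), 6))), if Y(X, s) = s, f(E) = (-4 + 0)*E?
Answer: 479*sqrt(2) ≈ 677.41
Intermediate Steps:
f(E) = -4*E
F(w) = -3 + w
I(M, R) = 2*M*(9 + R) (I(M, R) = (-4*(-3) + (-3 + R))*(M + M) = (12 + (-3 + R))*(2*M) = (9 + R)*(2*M) = 2*M*(9 + R))
N(A) = 176 + 2*A (N(A) = (176 + A) + A = 176 + 2*A)
sqrt(458706 + N(I(Y(-4, 0), 6))) = sqrt(458706 + (176 + 2*(2*0*(9 + 6)))) = sqrt(458706 + (176 + 2*(2*0*15))) = sqrt(458706 + (176 + 2*0)) = sqrt(458706 + (176 + 0)) = sqrt(458706 + 176) = sqrt(458882) = 479*sqrt(2)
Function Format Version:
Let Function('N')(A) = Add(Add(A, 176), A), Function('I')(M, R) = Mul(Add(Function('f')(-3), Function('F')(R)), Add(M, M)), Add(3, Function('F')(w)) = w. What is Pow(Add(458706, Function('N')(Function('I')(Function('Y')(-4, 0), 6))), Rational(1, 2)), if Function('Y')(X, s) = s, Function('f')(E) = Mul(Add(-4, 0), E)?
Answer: Mul(479, Pow(2, Rational(1, 2))) ≈ 677.41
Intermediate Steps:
Function('f')(E) = Mul(-4, E)
Function('F')(w) = Add(-3, w)
Function('I')(M, R) = Mul(2, M, Add(9, R)) (Function('I')(M, R) = Mul(Add(Mul(-4, -3), Add(-3, R)), Add(M, M)) = Mul(Add(12, Add(-3, R)), Mul(2, M)) = Mul(Add(9, R), Mul(2, M)) = Mul(2, M, Add(9, R)))
Function('N')(A) = Add(176, Mul(2, A)) (Function('N')(A) = Add(Add(176, A), A) = Add(176, Mul(2, A)))
Pow(Add(458706, Function('N')(Function('I')(Function('Y')(-4, 0), 6))), Rational(1, 2)) = Pow(Add(458706, Add(176, Mul(2, Mul(2, 0, Add(9, 6))))), Rational(1, 2)) = Pow(Add(458706, Add(176, Mul(2, Mul(2, 0, 15)))), Rational(1, 2)) = Pow(Add(458706, Add(176, Mul(2, 0))), Rational(1, 2)) = Pow(Add(458706, Add(176, 0)), Rational(1, 2)) = Pow(Add(458706, 176), Rational(1, 2)) = Pow(458882, Rational(1, 2)) = Mul(479, Pow(2, Rational(1, 2)))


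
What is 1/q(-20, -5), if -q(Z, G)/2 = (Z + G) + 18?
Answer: 1/14 ≈ 0.071429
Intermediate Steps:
q(Z, G) = -36 - 2*G - 2*Z (q(Z, G) = -2*((Z + G) + 18) = -2*((G + Z) + 18) = -2*(18 + G + Z) = -36 - 2*G - 2*Z)
1/q(-20, -5) = 1/(-36 - 2*(-5) - 2*(-20)) = 1/(-36 + 10 + 40) = 1/14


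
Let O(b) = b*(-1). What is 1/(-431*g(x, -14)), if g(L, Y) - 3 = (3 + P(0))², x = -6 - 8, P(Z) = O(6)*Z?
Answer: -1/5172 ≈ -0.00019335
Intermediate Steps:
O(b) = -b
P(Z) = -6*Z (P(Z) = (-1*6)*Z = -6*Z)
x = -14
g(L, Y) = 12 (g(L, Y) = 3 + (3 - 6*0)² = 3 + (3 + 0)² = 3 + 3² = 3 + 9 = 12)
1/(-431*g(x, -14)) = 1/(-431*12) = 1/(-5172) = -1/5172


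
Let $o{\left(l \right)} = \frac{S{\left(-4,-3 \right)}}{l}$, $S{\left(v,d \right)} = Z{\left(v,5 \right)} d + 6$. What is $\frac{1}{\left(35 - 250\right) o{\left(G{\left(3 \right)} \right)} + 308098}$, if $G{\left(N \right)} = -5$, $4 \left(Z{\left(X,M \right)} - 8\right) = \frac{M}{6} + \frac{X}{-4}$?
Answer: $\frac{8}{2458119} \approx 3.2545 \cdot 10^{-6}$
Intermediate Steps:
$Z{\left(X,M \right)} = 8 - \frac{X}{16} + \frac{M}{24}$ ($Z{\left(X,M \right)} = 8 + \frac{\frac{M}{6} + \frac{X}{-4}}{4} = 8 + \frac{M \frac{1}{6} + X \left(- \frac{1}{4}\right)}{4} = 8 + \frac{\frac{M}{6} - \frac{X}{4}}{4} = 8 + \frac{- \frac{X}{4} + \frac{M}{6}}{4} = 8 + \left(- \frac{X}{16} + \frac{M}{24}\right) = 8 - \frac{X}{16} + \frac{M}{24}$)
$S{\left(v,d \right)} = 6 + d \left(\frac{197}{24} - \frac{v}{16}\right)$ ($S{\left(v,d \right)} = \left(8 - \frac{v}{16} + \frac{1}{24} \cdot 5\right) d + 6 = \left(8 - \frac{v}{16} + \frac{5}{24}\right) d + 6 = \left(\frac{197}{24} - \frac{v}{16}\right) d + 6 = d \left(\frac{197}{24} - \frac{v}{16}\right) + 6 = 6 + d \left(\frac{197}{24} - \frac{v}{16}\right)$)
$o{\left(l \right)} = - \frac{155}{8 l}$ ($o{\left(l \right)} = \frac{6 - - \frac{-394 + 3 \left(-4\right)}{16}}{l} = \frac{6 - - \frac{-394 - 12}{16}}{l} = \frac{6 - \left(- \frac{1}{16}\right) \left(-406\right)}{l} = \frac{6 - \frac{203}{8}}{l} = - \frac{155}{8 l}$)
$\frac{1}{\left(35 - 250\right) o{\left(G{\left(3 \right)} \right)} + 308098} = \frac{1}{\left(35 - 250\right) \left(- \frac{155}{8 \left(-5\right)}\right) + 308098} = \frac{1}{- 215 \left(\left(- \frac{155}{8}\right) \left(- \frac{1}{5}\right)\right) + 308098} = \frac{1}{\left(-215\right) \frac{31}{8} + 308098} = \frac{1}{- \frac{6665}{8} + 308098} = \frac{1}{\frac{2458119}{8}} = \frac{8}{2458119}$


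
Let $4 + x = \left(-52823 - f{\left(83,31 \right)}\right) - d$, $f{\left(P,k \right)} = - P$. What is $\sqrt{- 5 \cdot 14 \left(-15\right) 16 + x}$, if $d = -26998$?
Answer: $3 i \sqrt{994} \approx 94.583 i$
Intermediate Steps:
$x = -25746$ ($x = -4 - \left(25825 - 83\right) = -4 + \left(\left(-52823 - -83\right) + 26998\right) = -4 + \left(\left(-52823 + 83\right) + 26998\right) = -4 + \left(-52740 + 26998\right) = -4 - 25742 = -25746$)
$\sqrt{- 5 \cdot 14 \left(-15\right) 16 + x} = \sqrt{- 5 \cdot 14 \left(-15\right) 16 - 25746} = \sqrt{- 5 \left(\left(-210\right) 16\right) - 25746} = \sqrt{\left(-5\right) \left(-3360\right) - 25746} = \sqrt{16800 - 25746} = \sqrt{-8946} = 3 i \sqrt{994}$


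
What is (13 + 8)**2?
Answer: 441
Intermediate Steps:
(13 + 8)**2 = 21**2 = 441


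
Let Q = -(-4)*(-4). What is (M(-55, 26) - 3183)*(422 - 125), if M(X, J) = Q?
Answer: -950103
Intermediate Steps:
Q = -16 (Q = -1*16 = -16)
M(X, J) = -16
(M(-55, 26) - 3183)*(422 - 125) = (-16 - 3183)*(422 - 125) = -3199*297 = -950103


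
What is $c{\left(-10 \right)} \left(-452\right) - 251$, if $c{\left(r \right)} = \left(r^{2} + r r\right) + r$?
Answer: $-86131$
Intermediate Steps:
$c{\left(r \right)} = r + 2 r^{2}$ ($c{\left(r \right)} = \left(r^{2} + r^{2}\right) + r = 2 r^{2} + r = r + 2 r^{2}$)
$c{\left(-10 \right)} \left(-452\right) - 251 = - 10 \left(1 + 2 \left(-10\right)\right) \left(-452\right) - 251 = - 10 \left(1 - 20\right) \left(-452\right) - 251 = \left(-10\right) \left(-19\right) \left(-452\right) - 251 = 190 \left(-452\right) - 251 = -85880 - 251 = -86131$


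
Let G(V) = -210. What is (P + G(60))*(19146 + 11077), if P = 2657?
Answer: 73955681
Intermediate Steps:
(P + G(60))*(19146 + 11077) = (2657 - 210)*(19146 + 11077) = 2447*30223 = 73955681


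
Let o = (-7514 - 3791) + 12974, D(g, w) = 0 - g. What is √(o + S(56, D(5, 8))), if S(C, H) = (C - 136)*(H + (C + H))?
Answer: I*√2011 ≈ 44.844*I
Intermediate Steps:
D(g, w) = -g
o = 1669 (o = -11305 + 12974 = 1669)
S(C, H) = (-136 + C)*(C + 2*H)
√(o + S(56, D(5, 8))) = √(1669 + (56² - (-272)*5 - 136*56 + 2*56*(-1*5))) = √(1669 + (3136 - 272*(-5) - 7616 + 2*56*(-5))) = √(1669 + (3136 + 1360 - 7616 - 560)) = √(1669 - 3680) = √(-2011) = I*√2011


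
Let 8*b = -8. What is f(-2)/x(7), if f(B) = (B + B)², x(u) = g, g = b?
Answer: -16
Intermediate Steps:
b = -1 (b = (⅛)*(-8) = -1)
g = -1
x(u) = -1
f(B) = 4*B² (f(B) = (2*B)² = 4*B²)
f(-2)/x(7) = (4*(-2)²)/(-1) = (4*4)*(-1) = 16*(-1) = -16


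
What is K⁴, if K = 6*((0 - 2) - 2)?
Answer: 331776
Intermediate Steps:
K = -24 (K = 6*(-2 - 2) = 6*(-4) = -24)
K⁴ = (-24)⁴ = 331776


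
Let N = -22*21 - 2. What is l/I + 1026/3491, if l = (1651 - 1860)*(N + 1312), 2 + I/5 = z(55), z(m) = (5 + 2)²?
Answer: -618475802/820385 ≈ -753.88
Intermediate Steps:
z(m) = 49 (z(m) = 7² = 49)
I = 235 (I = -10 + 5*49 = -10 + 245 = 235)
N = -464 (N = -462 - 2 = -464)
l = -177232 (l = (1651 - 1860)*(-464 + 1312) = -209*848 = -177232)
l/I + 1026/3491 = -177232/235 + 1026/3491 = -618475802/820385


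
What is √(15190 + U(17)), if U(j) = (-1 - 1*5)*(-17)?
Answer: 2*√3823 ≈ 123.66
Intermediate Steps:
U(j) = 102 (U(j) = (-1 - 5)*(-17) = -6*(-17) = 102)
√(15190 + U(17)) = √(15190 + 102) = √15292 = 2*√3823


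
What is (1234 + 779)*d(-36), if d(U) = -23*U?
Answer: 1666764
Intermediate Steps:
(1234 + 779)*d(-36) = (1234 + 779)*(-23*(-36)) = 2013*828 = 1666764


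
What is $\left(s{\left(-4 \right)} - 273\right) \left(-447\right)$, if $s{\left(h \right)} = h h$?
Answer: $114879$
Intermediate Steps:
$s{\left(h \right)} = h^{2}$
$\left(s{\left(-4 \right)} - 273\right) \left(-447\right) = \left(\left(-4\right)^{2} - 273\right) \left(-447\right) = \left(16 - 273\right) \left(-447\right) = \left(-257\right) \left(-447\right) = 114879$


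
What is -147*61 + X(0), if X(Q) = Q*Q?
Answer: -8967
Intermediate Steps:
X(Q) = Q²
-147*61 + X(0) = -147*61 + 0² = -8967 + 0 = -8967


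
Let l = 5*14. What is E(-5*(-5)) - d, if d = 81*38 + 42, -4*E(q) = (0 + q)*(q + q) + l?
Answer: -3450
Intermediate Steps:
l = 70
E(q) = -35/2 - q**2/2 (E(q) = -((0 + q)*(q + q) + 70)/4 = -(q*(2*q) + 70)/4 = -(2*q**2 + 70)/4 = -(70 + 2*q**2)/4 = -35/2 - q**2/2)
d = 3120 (d = 3078 + 42 = 3120)
E(-5*(-5)) - d = (-35/2 - (-5*(-5))**2/2) - 1*3120 = (-35/2 - 1/2*25**2) - 3120 = (-35/2 - 1/2*625) - 3120 = (-35/2 - 625/2) - 3120 = -330 - 3120 = -3450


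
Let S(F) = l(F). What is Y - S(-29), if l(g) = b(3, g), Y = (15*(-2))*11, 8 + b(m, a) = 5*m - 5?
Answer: -332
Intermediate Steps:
b(m, a) = -13 + 5*m (b(m, a) = -8 + (5*m - 5) = -8 + (-5 + 5*m) = -13 + 5*m)
Y = -330 (Y = -30*11 = -330)
l(g) = 2 (l(g) = -13 + 5*3 = -13 + 15 = 2)
S(F) = 2
Y - S(-29) = -330 - 1*2 = -330 - 2 = -332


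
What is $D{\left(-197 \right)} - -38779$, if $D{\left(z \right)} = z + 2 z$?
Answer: $38188$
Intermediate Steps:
$D{\left(z \right)} = 3 z$
$D{\left(-197 \right)} - -38779 = 3 \left(-197\right) - -38779 = -591 + 38779 = 38188$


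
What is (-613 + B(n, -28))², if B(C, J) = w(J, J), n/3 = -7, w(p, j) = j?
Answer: 410881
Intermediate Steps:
n = -21 (n = 3*(-7) = -21)
B(C, J) = J
(-613 + B(n, -28))² = (-613 - 28)² = (-641)² = 410881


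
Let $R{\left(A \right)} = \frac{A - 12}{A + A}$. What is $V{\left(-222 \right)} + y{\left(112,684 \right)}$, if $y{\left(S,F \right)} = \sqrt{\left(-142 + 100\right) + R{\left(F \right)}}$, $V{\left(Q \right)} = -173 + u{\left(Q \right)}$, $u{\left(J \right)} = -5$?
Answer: $-178 + \frac{13 i \sqrt{798}}{57} \approx -178.0 + 6.4427 i$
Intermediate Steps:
$R{\left(A \right)} = \frac{-12 + A}{2 A}$
$V{\left(Q \right)} = -178$ ($V{\left(Q \right)} = -173 - 5 = -178$)
$y{\left(S,F \right)} = \sqrt{-42 + \frac{-12 + F}{2 F}}$ ($y{\left(S,F \right)} = \sqrt{\left(-142 + 100\right) + \frac{-12 + F}{2 F}} = \sqrt{-42 + \frac{-12 + F}{2 F}}$)
$V{\left(-222 \right)} + y{\left(112,684 \right)} = -178 + \frac{\sqrt{-166 - \frac{24}{684}}}{2} = -178 + \frac{\sqrt{-166 - \frac{2}{57}}}{2} = -178 + \frac{\sqrt{- \frac{9464}{57}}}{2} = -178 + \frac{\frac{26}{57} i \sqrt{798}}{2} = -178 + \frac{13 i \sqrt{798}}{57}$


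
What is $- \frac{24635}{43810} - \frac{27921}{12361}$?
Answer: $- \frac{23503573}{8331314} \approx -2.8211$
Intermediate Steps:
$- \frac{24635}{43810} - \frac{27921}{12361} = \left(-24635\right) \frac{1}{43810} - \frac{27921}{12361} = - \frac{379}{674} - \frac{27921}{12361} = - \frac{23503573}{8331314}$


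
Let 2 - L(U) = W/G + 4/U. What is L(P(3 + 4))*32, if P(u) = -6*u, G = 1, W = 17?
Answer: -10016/21 ≈ -476.95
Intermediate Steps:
L(U) = -15 - 4/U (L(U) = 2 - (17/1 + 4/U) = 2 - (17*1 + 4/U) = 2 - (17 + 4/U) = 2 + (-17 - 4/U) = -15 - 4/U)
L(P(3 + 4))*32 = (-15 - 4*(-1/(6*(3 + 4))))*32 = (-15 - 4/((-6*7)))*32 = (-15 - 4/(-42))*32 = (-15 - 4*(-1/42))*32 = (-15 + 2/21)*32 = -313/21*32 = -10016/21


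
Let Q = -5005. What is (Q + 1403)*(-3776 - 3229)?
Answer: 25232010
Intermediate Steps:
(Q + 1403)*(-3776 - 3229) = (-5005 + 1403)*(-3776 - 3229) = -3602*(-7005) = 25232010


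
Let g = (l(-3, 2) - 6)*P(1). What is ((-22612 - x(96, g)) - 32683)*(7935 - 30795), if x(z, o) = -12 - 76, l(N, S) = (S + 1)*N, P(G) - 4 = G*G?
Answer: 1262032020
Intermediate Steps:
P(G) = 4 + G² (P(G) = 4 + G*G = 4 + G²)
l(N, S) = N*(1 + S) (l(N, S) = (1 + S)*N = N*(1 + S))
g = -75 (g = (-3*(1 + 2) - 6)*(4 + 1²) = (-3*3 - 6)*(4 + 1) = (-9 - 6)*5 = -15*5 = -75)
x(z, o) = -88
((-22612 - x(96, g)) - 32683)*(7935 - 30795) = ((-22612 - 1*(-88)) - 32683)*(7935 - 30795) = ((-22612 + 88) - 32683)*(-22860) = (-22524 - 32683)*(-22860) = -55207*(-22860) = 1262032020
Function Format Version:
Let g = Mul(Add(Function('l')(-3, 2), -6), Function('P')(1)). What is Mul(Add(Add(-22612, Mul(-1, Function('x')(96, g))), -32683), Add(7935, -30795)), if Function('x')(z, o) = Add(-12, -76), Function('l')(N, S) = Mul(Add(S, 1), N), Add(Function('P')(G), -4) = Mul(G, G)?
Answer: 1262032020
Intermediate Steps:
Function('P')(G) = Add(4, Pow(G, 2)) (Function('P')(G) = Add(4, Mul(G, G)) = Add(4, Pow(G, 2)))
Function('l')(N, S) = Mul(N, Add(1, S)) (Function('l')(N, S) = Mul(Add(1, S), N) = Mul(N, Add(1, S)))
g = -75 (g = Mul(Add(Mul(-3, Add(1, 2)), -6), Add(4, Pow(1, 2))) = Mul(Add(Mul(-3, 3), -6), Add(4, 1)) = Mul(Add(-9, -6), 5) = Mul(-15, 5) = -75)
Function('x')(z, o) = -88
Mul(Add(Add(-22612, Mul(-1, Function('x')(96, g))), -32683), Add(7935, -30795)) = Mul(Add(Add(-22612, Mul(-1, -88)), -32683), Add(7935, -30795)) = Mul(Add(Add(-22612, 88), -32683), -22860) = Mul(Add(-22524, -32683), -22860) = Mul(-55207, -22860) = 1262032020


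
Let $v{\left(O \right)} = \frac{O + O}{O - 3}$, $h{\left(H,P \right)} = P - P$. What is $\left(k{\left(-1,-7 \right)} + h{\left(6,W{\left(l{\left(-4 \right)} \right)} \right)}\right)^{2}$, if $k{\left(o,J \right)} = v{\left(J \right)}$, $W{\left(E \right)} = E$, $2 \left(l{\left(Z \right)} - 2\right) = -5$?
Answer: $\frac{49}{25} \approx 1.96$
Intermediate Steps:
$l{\left(Z \right)} = - \frac{1}{2}$ ($l{\left(Z \right)} = 2 + \frac{1}{2} \left(-5\right) = 2 - \frac{5}{2} = - \frac{1}{2}$)
$h{\left(H,P \right)} = 0$
$v{\left(O \right)} = \frac{2 O}{-3 + O}$
$k{\left(o,J \right)} = \frac{2 J}{-3 + J}$
$\left(k{\left(-1,-7 \right)} + h{\left(6,W{\left(l{\left(-4 \right)} \right)} \right)}\right)^{2} = \left(2 \left(-7\right) \frac{1}{-3 - 7} + 0\right)^{2} = \left(2 \left(-7\right) \frac{1}{-10} + 0\right)^{2} = \left(2 \left(-7\right) \left(- \frac{1}{10}\right) + 0\right)^{2} = \left(\frac{7}{5} + 0\right)^{2} = \left(\frac{7}{5}\right)^{2} = \frac{49}{25}$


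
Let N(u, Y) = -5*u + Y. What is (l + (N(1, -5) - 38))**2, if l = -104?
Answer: 23104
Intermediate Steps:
N(u, Y) = Y - 5*u
(l + (N(1, -5) - 38))**2 = (-104 + ((-5 - 5*1) - 38))**2 = (-104 + ((-5 - 5) - 38))**2 = (-104 + (-10 - 38))**2 = (-104 - 48)**2 = (-152)**2 = 23104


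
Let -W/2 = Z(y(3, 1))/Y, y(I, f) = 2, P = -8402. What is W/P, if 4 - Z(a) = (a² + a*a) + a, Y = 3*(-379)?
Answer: 2/1592179 ≈ 1.2561e-6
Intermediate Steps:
Y = -1137
Z(a) = 4 - a - 2*a² (Z(a) = 4 - ((a² + a*a) + a) = 4 - ((a² + a²) + a) = 4 - (2*a² + a) = 4 - (a + 2*a²) = 4 + (-a - 2*a²) = 4 - a - 2*a²)
W = -4/379 (W = -2*(4 - 1*2 - 2*2²)/(-1137) = -2*(4 - 2 - 2*4)*(-1)/1137 = -2*(4 - 2 - 8)*(-1)/1137 = -(-12)*(-1)/1137 = -2*2/379 = -4/379 ≈ -0.010554)
W/P = -4/379/(-8402) = -4/379*(-1/8402) = 2/1592179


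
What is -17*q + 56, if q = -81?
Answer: 1433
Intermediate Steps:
-17*q + 56 = -17*(-81) + 56 = 1377 + 56 = 1433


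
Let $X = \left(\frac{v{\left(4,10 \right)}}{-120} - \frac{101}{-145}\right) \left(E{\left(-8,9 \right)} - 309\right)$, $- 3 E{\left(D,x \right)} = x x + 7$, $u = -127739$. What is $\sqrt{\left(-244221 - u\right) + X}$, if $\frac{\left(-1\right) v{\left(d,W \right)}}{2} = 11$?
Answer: $\frac{i \sqrt{4204069}}{6} \approx 341.73 i$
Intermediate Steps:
$v{\left(d,W \right)} = -22$ ($v{\left(d,W \right)} = \left(-2\right) 11 = -22$)
$E{\left(D,x \right)} = - \frac{7}{3} - \frac{x^{2}}{3}$ ($E{\left(D,x \right)} = - \frac{x x + 7}{3} = - \frac{x^{2} + 7}{3} = - \frac{7 + x^{2}}{3} = - \frac{7}{3} - \frac{x^{2}}{3}$)
$X = - \frac{10717}{36}$ ($X = \left(- \frac{22}{-120} - \frac{101}{-145}\right) \left(\left(- \frac{7}{3} - \frac{9^{2}}{3}\right) - 309\right) = \left(\left(-22\right) \left(- \frac{1}{120}\right) - - \frac{101}{145}\right) \left(\left(- \frac{7}{3} - 27\right) - 309\right) = \left(\frac{11}{60} + \frac{101}{145}\right) \left(\left(- \frac{7}{3} - 27\right) - 309\right) = \frac{1531 \left(- \frac{88}{3} - 309\right)}{1740} = \frac{1531}{1740} \left(- \frac{1015}{3}\right) = - \frac{10717}{36} \approx -297.69$)
$\sqrt{\left(-244221 - u\right) + X} = \sqrt{\left(-244221 - -127739\right) - \frac{10717}{36}} = \sqrt{\left(-244221 + 127739\right) - \frac{10717}{36}} = \sqrt{-116482 - \frac{10717}{36}} = \sqrt{- \frac{4204069}{36}} = \frac{i \sqrt{4204069}}{6}$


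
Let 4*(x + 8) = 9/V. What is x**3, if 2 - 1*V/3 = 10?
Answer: -17373979/32768 ≈ -530.21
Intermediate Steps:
V = -24 (V = 6 - 3*10 = 6 - 30 = -24)
x = -259/32 (x = -8 + (9/(-24))/4 = -8 + (9*(-1/24))/4 = -8 + (1/4)*(-3/8) = -8 - 3/32 = -259/32 ≈ -8.0938)
x**3 = (-259/32)**3 = -17373979/32768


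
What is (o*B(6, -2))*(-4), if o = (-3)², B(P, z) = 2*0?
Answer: 0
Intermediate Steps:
B(P, z) = 0
o = 9
(o*B(6, -2))*(-4) = (9*0)*(-4) = 0*(-4) = 0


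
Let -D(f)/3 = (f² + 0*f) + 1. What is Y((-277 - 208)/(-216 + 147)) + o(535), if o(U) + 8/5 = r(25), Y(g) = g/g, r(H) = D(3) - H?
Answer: -278/5 ≈ -55.600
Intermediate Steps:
D(f) = -3 - 3*f² (D(f) = -3*((f² + 0*f) + 1) = -3*((f² + 0) + 1) = -3*(f² + 1) = -3*(1 + f²) = -3 - 3*f²)
r(H) = -30 - H (r(H) = (-3 - 3*3²) - H = (-3 - 3*9) - H = (-3 - 27) - H = -30 - H)
Y(g) = 1
o(U) = -283/5 (o(U) = -8/5 + (-30 - 1*25) = -8/5 + (-30 - 25) = -8/5 - 55 = -283/5)
Y((-277 - 208)/(-216 + 147)) + o(535) = 1 - 283/5 = -278/5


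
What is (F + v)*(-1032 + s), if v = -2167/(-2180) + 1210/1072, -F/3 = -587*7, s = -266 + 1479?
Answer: 651886585083/292120 ≈ 2.2316e+6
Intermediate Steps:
s = 1213
F = 12327 (F = -(-1761)*7 = -3*(-4109) = 12327)
v = 620103/292120 (v = -2167*(-1/2180) + 1210*(1/1072) = 2167/2180 + 605/536 = 620103/292120 ≈ 2.1228)
(F + v)*(-1032 + s) = (12327 + 620103/292120)*(-1032 + 1213) = (3601583343/292120)*181 = 651886585083/292120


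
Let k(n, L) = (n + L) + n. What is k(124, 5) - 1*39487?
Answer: -39234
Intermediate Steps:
k(n, L) = L + 2*n (k(n, L) = (L + n) + n = L + 2*n)
k(124, 5) - 1*39487 = (5 + 2*124) - 1*39487 = (5 + 248) - 39487 = 253 - 39487 = -39234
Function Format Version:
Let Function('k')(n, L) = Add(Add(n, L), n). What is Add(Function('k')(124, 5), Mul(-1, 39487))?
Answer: -39234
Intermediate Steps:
Function('k')(n, L) = Add(L, Mul(2, n)) (Function('k')(n, L) = Add(Add(L, n), n) = Add(L, Mul(2, n)))
Add(Function('k')(124, 5), Mul(-1, 39487)) = Add(Add(5, Mul(2, 124)), Mul(-1, 39487)) = Add(Add(5, 248), -39487) = Add(253, -39487) = -39234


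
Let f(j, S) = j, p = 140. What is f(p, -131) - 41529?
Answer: -41389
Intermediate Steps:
f(p, -131) - 41529 = 140 - 41529 = -41389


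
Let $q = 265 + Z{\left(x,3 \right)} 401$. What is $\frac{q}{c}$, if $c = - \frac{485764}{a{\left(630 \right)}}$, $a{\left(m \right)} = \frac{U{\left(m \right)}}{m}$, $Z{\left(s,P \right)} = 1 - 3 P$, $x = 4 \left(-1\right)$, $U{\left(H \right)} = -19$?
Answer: $- \frac{6213}{34003480} \approx -0.00018272$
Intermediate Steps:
$x = -4$
$a{\left(m \right)} = - \frac{19}{m}$
$c = \frac{306031320}{19}$ ($c = - \frac{485764}{\left(-19\right) \frac{1}{630}} = - \frac{485764}{- \frac{19}{630}} = \left(-485764\right) \left(- \frac{630}{19}\right) = \frac{306031320}{19} \approx 1.6107 \cdot 10^{7}$)
$q = -2943$ ($q = 265 + \left(1 - 9\right) 401 = 265 - 3208 = -2943$)
$\frac{q}{c} = - \frac{2943}{\frac{306031320}{19}} = \left(-2943\right) \frac{19}{306031320} = - \frac{6213}{34003480}$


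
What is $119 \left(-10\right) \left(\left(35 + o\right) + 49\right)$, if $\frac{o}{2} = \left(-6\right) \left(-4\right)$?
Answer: $-157080$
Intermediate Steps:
$o = 48$ ($o = 2 \left(\left(-6\right) \left(-4\right)\right) = 2 \cdot 24 = 48$)
$119 \left(-10\right) \left(\left(35 + o\right) + 49\right) = 119 \left(-10\right) \left(\left(35 + 48\right) + 49\right) = - 1190 \left(83 + 49\right) = \left(-1190\right) 132 = -157080$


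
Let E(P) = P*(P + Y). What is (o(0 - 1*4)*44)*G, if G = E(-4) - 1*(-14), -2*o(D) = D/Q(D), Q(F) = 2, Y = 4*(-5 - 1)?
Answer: 5544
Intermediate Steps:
Y = -24 (Y = 4*(-6) = -24)
E(P) = P*(-24 + P) (E(P) = P*(P - 24) = P*(-24 + P))
o(D) = -D/4 (o(D) = -D/(2*2) = -D/4)
G = 126 (G = -4*(-24 - 4) - 1*(-14) = -4*(-28) + 14 = 112 + 14 = 126)
(o(0 - 1*4)*44)*G = (-(0 - 1*4)/4*44)*126 = (-(0 - 4)/4*44)*126 = (-¼*(-4)*44)*126 = (1*44)*126 = 44*126 = 5544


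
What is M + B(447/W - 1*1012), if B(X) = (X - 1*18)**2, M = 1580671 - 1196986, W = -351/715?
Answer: 336104710/81 ≈ 4.1494e+6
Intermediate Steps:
W = -27/55 (W = -351*1/715 = -27/55 ≈ -0.49091)
M = 383685
B(X) = (-18 + X)**2 (B(X) = (X - 18)**2 = (-18 + X)**2)
M + B(447/W - 1*1012) = 383685 + (-18 + (447/(-27/55) - 1*1012))**2 = 383685 + (-18 + (447*(-55/27) - 1012))**2 = 383685 + (-18 + (-8195/9 - 1012))**2 = 383685 + (-18 - 17303/9)**2 = 383685 + (-17465/9)**2 = 383685 + 305026225/81 = 336104710/81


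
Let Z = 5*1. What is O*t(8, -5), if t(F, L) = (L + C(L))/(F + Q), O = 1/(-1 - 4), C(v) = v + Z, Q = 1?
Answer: 1/9 ≈ 0.11111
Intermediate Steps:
Z = 5
C(v) = 5 + v (C(v) = v + 5 = 5 + v)
O = -1/5 (O = 1/(-5) = -1/5 ≈ -0.20000)
t(F, L) = (5 + 2*L)/(1 + F) (t(F, L) = (L + (5 + L))/(F + 1) = (5 + 2*L)/(1 + F))
O*t(8, -5) = -(5 + 2*(-5))/(5*(1 + 8)) = -(5 - 10)/(5*9) = -(-5)/45 = -1/5*(-5/9) = 1/9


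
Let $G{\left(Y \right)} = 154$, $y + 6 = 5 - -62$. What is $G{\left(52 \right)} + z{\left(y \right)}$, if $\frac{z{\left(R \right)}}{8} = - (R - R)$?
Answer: $154$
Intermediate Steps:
$y = 61$ ($y = -6 + \left(5 - -62\right) = -6 + \left(5 + 62\right) = -6 + 67 = 61$)
$z{\left(R \right)} = 0$ ($z{\left(R \right)} = 8 \left(- (R - R)\right) = 8 \left(\left(-1\right) 0\right) = 8 \cdot 0 = 0$)
$G{\left(52 \right)} + z{\left(y \right)} = 154 + 0 = 154$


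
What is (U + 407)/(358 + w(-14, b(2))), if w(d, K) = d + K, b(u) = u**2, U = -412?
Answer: -5/348 ≈ -0.014368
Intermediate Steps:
w(d, K) = K + d
(U + 407)/(358 + w(-14, b(2))) = (-412 + 407)/(358 + (2**2 - 14)) = -5/(358 + (4 - 14)) = -5/(358 - 10) = -5/348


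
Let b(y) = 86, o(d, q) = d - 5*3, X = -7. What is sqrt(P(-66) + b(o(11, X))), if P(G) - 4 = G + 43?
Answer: sqrt(67) ≈ 8.1853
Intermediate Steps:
o(d, q) = -15 + d (o(d, q) = d - 15 = -15 + d)
P(G) = 47 + G (P(G) = 4 + (G + 43) = 4 + (43 + G) = 47 + G)
sqrt(P(-66) + b(o(11, X))) = sqrt((47 - 66) + 86) = sqrt(-19 + 86) = sqrt(67)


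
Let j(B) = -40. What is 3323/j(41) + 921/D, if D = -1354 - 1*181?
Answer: -3347/40 ≈ -83.675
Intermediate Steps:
D = -1535 (D = -1354 - 181 = -1535)
3323/j(41) + 921/D = 3323/(-40) + 921/(-1535) = 3323*(-1/40) + 921*(-1/1535) = -3323/40 - 3/5 = -3347/40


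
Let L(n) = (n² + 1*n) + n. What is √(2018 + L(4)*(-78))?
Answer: √146 ≈ 12.083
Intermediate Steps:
L(n) = n² + 2*n (L(n) = (n² + n) + n = (n + n²) + n = n² + 2*n)
√(2018 + L(4)*(-78)) = √(2018 + (4*(2 + 4))*(-78)) = √(2018 + (4*6)*(-78)) = √(2018 + 24*(-78)) = √(2018 - 1872) = √146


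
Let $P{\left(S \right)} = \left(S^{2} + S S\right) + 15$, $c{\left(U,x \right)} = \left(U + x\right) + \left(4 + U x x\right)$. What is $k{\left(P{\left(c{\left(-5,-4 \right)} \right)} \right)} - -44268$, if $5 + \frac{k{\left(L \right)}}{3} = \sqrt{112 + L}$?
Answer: $44253 + 3 \sqrt{14577} \approx 44615.0$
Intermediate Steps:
$c{\left(U,x \right)} = 4 + U + x + U x^{2}$ ($c{\left(U,x \right)} = \left(U + x\right) + \left(4 + U x^{2}\right) = 4 + U + x + U x^{2}$)
$P{\left(S \right)} = 15 + 2 S^{2}$ ($P{\left(S \right)} = \left(S^{2} + S^{2}\right) + 15 = 2 S^{2} + 15 = 15 + 2 S^{2}$)
$k{\left(L \right)} = -15 + 3 \sqrt{112 + L}$
$k{\left(P{\left(c{\left(-5,-4 \right)} \right)} \right)} - -44268 = \left(-15 + 3 \sqrt{112 + \left(15 + 2 \left(4 - 5 - 4 - 5 \left(-4\right)^{2}\right)^{2}\right)}\right) - -44268 = \left(-15 + 3 \sqrt{112 + \left(15 + 2 \left(4 - 5 - 4 - 80\right)^{2}\right)}\right) + 44268 = \left(-15 + 3 \sqrt{112 + \left(15 + 2 \left(-85\right)^{2}\right)}\right) + 44268 = \left(-15 + 3 \sqrt{112 + \left(15 + 2 \cdot 7225\right)}\right) + 44268 = \left(-15 + 3 \sqrt{112 + \left(15 + 14450\right)}\right) + 44268 = \left(-15 + 3 \sqrt{112 + 14465}\right) + 44268 = \left(-15 + 3 \sqrt{14577}\right) + 44268 = 44253 + 3 \sqrt{14577}$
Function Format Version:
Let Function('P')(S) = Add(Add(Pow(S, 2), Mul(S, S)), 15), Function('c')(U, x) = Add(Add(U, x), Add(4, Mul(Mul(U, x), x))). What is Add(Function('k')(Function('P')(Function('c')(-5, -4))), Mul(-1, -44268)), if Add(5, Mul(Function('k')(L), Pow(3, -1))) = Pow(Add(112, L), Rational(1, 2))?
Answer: Add(44253, Mul(3, Pow(14577, Rational(1, 2)))) ≈ 44615.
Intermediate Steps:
Function('c')(U, x) = Add(4, U, x, Mul(U, Pow(x, 2))) (Function('c')(U, x) = Add(Add(U, x), Add(4, Mul(U, Pow(x, 2)))) = Add(4, U, x, Mul(U, Pow(x, 2))))
Function('P')(S) = Add(15, Mul(2, Pow(S, 2))) (Function('P')(S) = Add(Add(Pow(S, 2), Pow(S, 2)), 15) = Add(Mul(2, Pow(S, 2)), 15) = Add(15, Mul(2, Pow(S, 2))))
Function('k')(L) = Add(-15, Mul(3, Pow(Add(112, L), Rational(1, 2))))
Add(Function('k')(Function('P')(Function('c')(-5, -4))), Mul(-1, -44268)) = Add(Add(-15, Mul(3, Pow(Add(112, Add(15, Mul(2, Pow(Add(4, -5, -4, Mul(-5, Pow(-4, 2))), 2)))), Rational(1, 2)))), Mul(-1, -44268)) = Add(Add(-15, Mul(3, Pow(Add(112, Add(15, Mul(2, Pow(Add(4, -5, -4, Mul(-5, 16)), 2)))), Rational(1, 2)))), 44268) = Add(Add(-15, Mul(3, Pow(Add(112, Add(15, Mul(2, Pow(Add(4, -5, -4, -80), 2)))), Rational(1, 2)))), 44268) = Add(Add(-15, Mul(3, Pow(Add(112, Add(15, Mul(2, Pow(-85, 2)))), Rational(1, 2)))), 44268) = Add(Add(-15, Mul(3, Pow(Add(112, Add(15, Mul(2, 7225))), Rational(1, 2)))), 44268) = Add(Add(-15, Mul(3, Pow(Add(112, Add(15, 14450)), Rational(1, 2)))), 44268) = Add(Add(-15, Mul(3, Pow(Add(112, 14465), Rational(1, 2)))), 44268) = Add(Add(-15, Mul(3, Pow(14577, Rational(1, 2)))), 44268) = Add(44253, Mul(3, Pow(14577, Rational(1, 2))))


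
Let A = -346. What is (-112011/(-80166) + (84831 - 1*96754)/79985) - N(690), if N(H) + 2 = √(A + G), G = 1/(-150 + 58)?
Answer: 6942511879/2137359170 - 9*I*√9039/46 ≈ 3.2482 - 18.601*I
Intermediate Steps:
G = -1/92 (G = 1/(-92) = -1/92 ≈ -0.010870)
N(H) = -2 + 9*I*√9039/46 (N(H) = -2 + √(-346 - 1/92) = -2 + √(-31833/92) = -2 + 9*I*√9039/46)
(-112011/(-80166) + (84831 - 1*96754)/79985) - N(690) = (-112011/(-80166) + (84831 - 1*96754)/79985) - (-2 + 9*I*√9039/46) = (-112011*(-1/80166) + (84831 - 96754)*(1/79985)) + (2 - 9*I*√9039/46) = (37337/26722 - 11923*1/79985) + (2 - 9*I*√9039/46) = (37337/26722 - 11923/79985) + (2 - 9*I*√9039/46) = 2667793539/2137359170 + (2 - 9*I*√9039/46) = 6942511879/2137359170 - 9*I*√9039/46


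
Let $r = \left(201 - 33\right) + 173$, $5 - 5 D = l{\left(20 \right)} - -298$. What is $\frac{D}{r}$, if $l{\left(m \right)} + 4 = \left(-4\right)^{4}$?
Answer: $- \frac{109}{341} \approx -0.31965$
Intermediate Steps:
$l{\left(m \right)} = 252$ ($l{\left(m \right)} = -4 + \left(-4\right)^{4} = -4 + 256 = 252$)
$D = -109$ ($D = 1 - \frac{252 - -298}{5} = 1 - \frac{252 + 298}{5} = 1 - 110 = -109$)
$r = 341$ ($r = 168 + 173 = 341$)
$\frac{D}{r} = - \frac{109}{341}$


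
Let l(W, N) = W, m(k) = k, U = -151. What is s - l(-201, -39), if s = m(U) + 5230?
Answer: 5280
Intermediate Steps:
s = 5079 (s = -151 + 5230 = 5079)
s - l(-201, -39) = 5079 - 1*(-201) = 5079 + 201 = 5280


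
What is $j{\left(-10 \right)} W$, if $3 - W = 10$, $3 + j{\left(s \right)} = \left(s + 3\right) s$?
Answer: $-469$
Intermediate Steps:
$j{\left(s \right)} = -3 + s \left(3 + s\right)$ ($j{\left(s \right)} = -3 + \left(s + 3\right) s = -3 + \left(3 + s\right) s = -3 + s \left(3 + s\right)$)
$W = -7$ ($W = 3 - 10 = -7$)
$j{\left(-10 \right)} W = \left(-3 + \left(-10\right)^{2} + 3 \left(-10\right)\right) \left(-7\right) = \left(-3 + 100 - 30\right) \left(-7\right) = 67 \left(-7\right) = -469$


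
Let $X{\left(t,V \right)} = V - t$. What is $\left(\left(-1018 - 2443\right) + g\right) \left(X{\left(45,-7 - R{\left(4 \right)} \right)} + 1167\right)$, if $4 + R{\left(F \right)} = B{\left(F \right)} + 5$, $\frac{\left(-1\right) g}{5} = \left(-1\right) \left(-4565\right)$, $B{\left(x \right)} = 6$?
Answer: $-29124888$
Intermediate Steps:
$g = -22825$ ($g = - 5 \left(\left(-1\right) \left(-4565\right)\right) = \left(-5\right) 4565 = -22825$)
$R{\left(F \right)} = 7$ ($R{\left(F \right)} = -4 + \left(6 + 5\right) = -4 + 11 = 7$)
$\left(\left(-1018 - 2443\right) + g\right) \left(X{\left(45,-7 - R{\left(4 \right)} \right)} + 1167\right) = \left(\left(-1018 - 2443\right) - 22825\right) \left(\left(\left(-7 - 7\right) - 45\right) + 1167\right) = \left(-3461 - 22825\right) \left(\left(\left(-7 - 7\right) - 45\right) + 1167\right) = - 26286 \left(\left(-14 - 45\right) + 1167\right) = - 26286 \left(-59 + 1167\right) = \left(-26286\right) 1108 = -29124888$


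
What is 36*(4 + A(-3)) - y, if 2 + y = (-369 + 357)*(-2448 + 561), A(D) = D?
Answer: -22606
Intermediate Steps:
y = 22642 (y = -2 + (-369 + 357)*(-2448 + 561) = -2 - 12*(-1887) = -2 + 22644 = 22642)
36*(4 + A(-3)) - y = 36*(4 - 3) - 1*22642 = 36*1 - 22642 = 36 - 22642 = -22606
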